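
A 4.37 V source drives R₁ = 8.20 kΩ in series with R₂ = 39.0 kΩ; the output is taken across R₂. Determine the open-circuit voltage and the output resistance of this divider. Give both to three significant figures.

V_th = 3.61 V, R_th = 6.78 kΩ

V_th is the open-circuit tap voltage: 4.37 × 39.0/(8.20 + 39.0) = 3.61 V.
With the supply zeroed, R₁ and R₂ appear in parallel from the tap: R_th = R₁‖R₂ = (8.20 × 39.0)/47.20 = 6.78 kΩ.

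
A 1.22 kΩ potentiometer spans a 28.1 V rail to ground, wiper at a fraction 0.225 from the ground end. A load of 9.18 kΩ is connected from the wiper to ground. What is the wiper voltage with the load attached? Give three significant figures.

V ≈ 6.18 V

The wiper splits the pot into (1−α)R = 945.5 Ω above and αR = 274.5 Ω below.
Lower section ‖ load = 266.5 Ω.
V_wiper = 28.1 × 266.5/(945.5 + 266.5) = 6.18 V.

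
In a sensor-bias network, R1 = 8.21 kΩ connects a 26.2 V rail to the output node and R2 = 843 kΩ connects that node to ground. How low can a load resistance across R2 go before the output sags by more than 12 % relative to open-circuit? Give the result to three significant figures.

R_L(min) ≈ 59.6 kΩ

Output resistance R_th = R1‖R2 = (8.21 × 843)/851.2 = 8.131 kΩ.
The fractional drop is R_th/(R_th + R_L); requiring this ≤ 0.120 gives R_L ≥ R_th(1/0.120 − 1) = 8.131 × 7.333 = 59.6 kΩ.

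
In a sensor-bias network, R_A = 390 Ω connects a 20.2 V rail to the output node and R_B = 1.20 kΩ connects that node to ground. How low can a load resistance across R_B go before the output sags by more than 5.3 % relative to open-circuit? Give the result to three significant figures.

Output resistance R_th = R_A‖R_B = (390 × 1200)/1590 = 294.3 Ω.
The fractional drop is R_th/(R_th + R_L); requiring this ≤ 0.0530 gives R_L ≥ R_th(1/0.0530 − 1) = 294.3 × 17.87 = 5.26 kΩ.

R_L(min) ≈ 5.26 kΩ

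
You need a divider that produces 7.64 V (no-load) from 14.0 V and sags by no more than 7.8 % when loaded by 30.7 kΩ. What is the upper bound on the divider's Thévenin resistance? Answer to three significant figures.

Loading drop = R_th/(R_th + R_L) ≤ 0.0780, so R_th ≤ R_L · ε/(1−ε) = 30.7 kΩ × 0.0780/0.9220 = 2.60 kΩ.

R_th ≤ 2.60 kΩ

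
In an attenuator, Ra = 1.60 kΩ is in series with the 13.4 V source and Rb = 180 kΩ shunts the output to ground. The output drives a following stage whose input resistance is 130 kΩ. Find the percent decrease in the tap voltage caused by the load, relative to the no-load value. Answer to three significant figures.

1.21 %

The divider's output (Thévenin) resistance is Ra‖Rb = 1.586 kΩ.
Fractional drop under load = R_th/(R_th + R_L) = 1.586 / (1.586 + 130) = 0.01205.
So the output falls by 1.21 %.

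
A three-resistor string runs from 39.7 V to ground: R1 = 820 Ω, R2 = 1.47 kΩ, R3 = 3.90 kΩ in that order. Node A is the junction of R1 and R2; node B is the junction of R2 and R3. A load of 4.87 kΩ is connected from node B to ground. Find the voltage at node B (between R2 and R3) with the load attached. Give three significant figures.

At node B, R3 is in parallel with the load: R3‖R_L = 2166 Ω.
Below node A the resistance is R2 + (R3‖R_L) = 3636 Ω, so V_A = 39.7 × 3636/4456 = 32.39 V.
Then V_B = V_A × (R3‖R_L)/(R2 + R3‖R_L) = 32.39 × 2166/3636 = 19.3 V.

V ≈ 19.3 V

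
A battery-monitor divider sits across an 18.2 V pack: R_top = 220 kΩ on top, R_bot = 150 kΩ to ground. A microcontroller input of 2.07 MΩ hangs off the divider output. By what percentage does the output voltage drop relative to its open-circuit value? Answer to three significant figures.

The divider's output (Thévenin) resistance is R_top‖R_bot = 89.19 kΩ.
Fractional drop under load = R_th/(R_th + R_L) = 89.19 / (89.19 + 2070) = 0.04131.
So the output falls by 4.13 %.

4.13 %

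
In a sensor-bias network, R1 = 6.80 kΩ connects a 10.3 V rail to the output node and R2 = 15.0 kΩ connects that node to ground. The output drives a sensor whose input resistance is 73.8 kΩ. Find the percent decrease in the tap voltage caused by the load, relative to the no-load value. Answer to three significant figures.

5.96 %

The divider's output (Thévenin) resistance is R1‖R2 = 4.679 kΩ.
Fractional drop under load = R_th/(R_th + R_L) = 4.679 / (4.679 + 73.8) = 0.05962.
So the output falls by 5.96 %.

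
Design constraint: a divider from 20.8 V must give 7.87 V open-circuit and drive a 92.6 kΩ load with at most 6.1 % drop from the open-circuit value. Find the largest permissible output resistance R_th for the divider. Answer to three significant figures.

Loading drop = R_th/(R_th + R_L) ≤ 0.0610, so R_th ≤ R_L · ε/(1−ε) = 92.6 kΩ × 0.0610/0.9390 = 6.02 kΩ.

R_th ≤ 6.02 kΩ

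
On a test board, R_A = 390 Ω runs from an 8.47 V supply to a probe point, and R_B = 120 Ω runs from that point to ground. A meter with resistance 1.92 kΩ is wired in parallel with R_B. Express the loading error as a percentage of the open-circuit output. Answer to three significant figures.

The divider's output (Thévenin) resistance is R_A‖R_B = 91.76 Ω.
Fractional drop under load = R_th/(R_th + R_L) = 91.76 / (91.76 + 1920) = 0.04561.
So the output falls by 4.56 %.

4.56 %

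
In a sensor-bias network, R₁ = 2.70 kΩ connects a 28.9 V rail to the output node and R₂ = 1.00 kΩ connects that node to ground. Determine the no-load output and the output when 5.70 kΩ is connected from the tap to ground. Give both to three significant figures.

Unloaded: 7.81 V; loaded: 6.92 V

Open-circuit: V = 28.9 × 1.00/(2.70 + 1.00) = 7.81 V.
With the load, R₂ becomes R₂‖R_L = 0.8507 kΩ, so V = 28.9 × 0.8507/3.551 = 6.92 V.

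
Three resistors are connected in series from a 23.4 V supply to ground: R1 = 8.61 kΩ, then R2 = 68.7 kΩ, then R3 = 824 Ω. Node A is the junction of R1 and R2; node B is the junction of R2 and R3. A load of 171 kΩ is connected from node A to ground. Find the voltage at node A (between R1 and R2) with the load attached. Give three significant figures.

Below node A the series string R2+R3 = 69520 Ω sits in parallel with the 171000 Ω load: 49430 Ω.
V_A = 23.4 × 49430/(8610 + 49430) = 19.9 V.

V ≈ 19.9 V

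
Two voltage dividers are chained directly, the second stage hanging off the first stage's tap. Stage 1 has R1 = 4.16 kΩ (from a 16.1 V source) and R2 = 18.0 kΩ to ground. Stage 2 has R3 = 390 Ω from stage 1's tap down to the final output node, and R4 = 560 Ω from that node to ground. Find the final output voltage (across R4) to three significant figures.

V_out ≈ 1.69 V

Stage 2 presents R3+R4 = 950.0 Ω as a load on stage 1's tap.
Stage 1's lower leg becomes R2‖(R3+R4) = 902.4 Ω, so V_mid = 16.1 × 902.4/5062 = 2.870 V.
Stage 2 is itself unloaded: V_out = V_mid × R4/(R3+R4) = 2.870 × 560/950.0 = 1.69 V.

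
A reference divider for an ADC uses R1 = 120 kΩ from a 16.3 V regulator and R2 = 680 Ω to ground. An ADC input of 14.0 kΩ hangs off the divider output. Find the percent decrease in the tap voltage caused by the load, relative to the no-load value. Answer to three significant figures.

The divider's output (Thévenin) resistance is R1‖R2 = 676.2 Ω.
Fractional drop under load = R_th/(R_th + R_L) = 676.2 / (676.2 + 14000) = 0.04607.
So the output falls by 4.61 %.

4.61 %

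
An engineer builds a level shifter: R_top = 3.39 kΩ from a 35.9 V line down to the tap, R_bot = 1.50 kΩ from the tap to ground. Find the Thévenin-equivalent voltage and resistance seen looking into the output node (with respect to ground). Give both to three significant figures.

V_th = 11.0 V, R_th = 1.04 kΩ

V_th is the open-circuit tap voltage: 35.9 × 1.50/(3.39 + 1.50) = 11.0 V.
With the supply zeroed, R_top and R_bot appear in parallel from the tap: R_th = R_top‖R_bot = (3.39 × 1.50)/4.890 = 1.04 kΩ.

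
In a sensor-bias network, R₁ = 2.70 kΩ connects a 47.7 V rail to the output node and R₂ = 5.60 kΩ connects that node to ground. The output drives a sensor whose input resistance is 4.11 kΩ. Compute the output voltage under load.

V_out ≈ 22.3 V

The load sits in parallel with R₂: R₂‖R_L = (5.60 × 4.11) / (5.60 + 4.11) = 2.370 kΩ.
V_out = 47.7 × 2.370 / (2.70 + 2.370) = 47.7 × 2.370/5.070 = 22.3 V.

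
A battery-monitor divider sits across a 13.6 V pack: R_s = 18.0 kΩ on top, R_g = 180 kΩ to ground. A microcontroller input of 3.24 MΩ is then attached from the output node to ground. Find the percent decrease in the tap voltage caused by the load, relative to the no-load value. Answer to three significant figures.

The divider's output (Thévenin) resistance is R_s‖R_g = 16.36 kΩ.
Fractional drop under load = R_th/(R_th + R_L) = 16.36 / (16.36 + 3240) = 0.005025.
So the output falls by 0.503 %.

0.503 %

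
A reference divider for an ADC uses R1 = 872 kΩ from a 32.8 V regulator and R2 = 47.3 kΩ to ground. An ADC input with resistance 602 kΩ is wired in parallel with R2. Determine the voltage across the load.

V_out ≈ 1.57 V

The load sits in parallel with R2: R2‖R_L = (47.3 × 602) / (47.3 + 602) = 43.85 kΩ.
V_out = 32.8 × 43.85 / (872 + 43.85) = 32.8 × 43.85/915.9 = 1.57 V.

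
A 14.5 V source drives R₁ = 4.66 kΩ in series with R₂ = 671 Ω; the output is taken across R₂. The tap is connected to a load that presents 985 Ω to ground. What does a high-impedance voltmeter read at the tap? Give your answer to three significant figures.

The load sits in parallel with R₂: R₂‖R_L = (671 × 985) / (671 + 985) = 399.1 Ω.
V_out = 14.5 × 399.1 / (4660 + 399.1) = 14.5 × 399.1/5059 = 1.14 V.

V_out ≈ 1.14 V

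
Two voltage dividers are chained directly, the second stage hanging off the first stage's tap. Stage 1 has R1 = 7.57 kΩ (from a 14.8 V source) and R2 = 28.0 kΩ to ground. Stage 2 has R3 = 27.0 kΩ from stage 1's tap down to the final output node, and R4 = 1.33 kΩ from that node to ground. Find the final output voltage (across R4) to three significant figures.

Stage 2 presents R3+R4 = 28.33 kΩ as a load on stage 1's tap.
Stage 1's lower leg becomes R2‖(R3+R4) = 14.08 kΩ, so V_mid = 14.8 × 14.08/21.65 = 9.626 V.
Stage 2 is itself unloaded: V_out = V_mid × R4/(R3+R4) = 9.626 × 1.33/28.33 = 0.452 V.

V_out ≈ 0.452 V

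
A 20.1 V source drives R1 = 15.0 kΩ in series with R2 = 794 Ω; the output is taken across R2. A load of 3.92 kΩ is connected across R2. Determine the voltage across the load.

V_out ≈ 0.847 V

The load sits in parallel with R2: R2‖R_L = (794 × 3920) / (794 + 3920) = 660.3 Ω.
V_out = 20.1 × 660.3 / (15000 + 660.3) = 20.1 × 660.3/15660 = 0.847 V.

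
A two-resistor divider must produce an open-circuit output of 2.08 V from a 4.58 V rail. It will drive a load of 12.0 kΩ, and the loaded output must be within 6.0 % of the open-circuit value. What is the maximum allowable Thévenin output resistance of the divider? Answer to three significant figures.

Loading drop = R_th/(R_th + R_L) ≤ 0.0600, so R_th ≤ R_L · ε/(1−ε) = 12.0 kΩ × 0.0600/0.9400 = 766 Ω.
(Any R1, R2 with R2/(R1+R2) = 0.454 and R1‖R2 ≤ 766 Ω will meet the spec.)

R_th ≤ 766 Ω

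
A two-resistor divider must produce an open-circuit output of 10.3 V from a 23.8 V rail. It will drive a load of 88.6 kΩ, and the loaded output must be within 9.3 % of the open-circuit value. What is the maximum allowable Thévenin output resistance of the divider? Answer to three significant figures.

Loading drop = R_th/(R_th + R_L) ≤ 0.0930, so R_th ≤ R_L · ε/(1−ε) = 88.6 kΩ × 0.0930/0.9070 = 9.08 kΩ.

R_th ≤ 9.08 kΩ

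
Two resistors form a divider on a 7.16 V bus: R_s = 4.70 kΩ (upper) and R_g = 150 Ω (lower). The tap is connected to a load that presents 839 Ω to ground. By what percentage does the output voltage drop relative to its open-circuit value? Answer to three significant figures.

The divider's output (Thévenin) resistance is R_s‖R_g = 145.4 Ω.
Fractional drop under load = R_th/(R_th + R_L) = 145.4 / (145.4 + 839) = 0.1477.
So the output falls by 14.8 %.

14.8 %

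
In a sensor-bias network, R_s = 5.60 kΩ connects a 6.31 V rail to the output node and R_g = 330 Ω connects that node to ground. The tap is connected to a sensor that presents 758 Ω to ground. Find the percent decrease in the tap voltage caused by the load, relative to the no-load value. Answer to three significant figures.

29.1 %

Unloaded V = 6.31 × 330/5930 = 0.3511 V.
Loaded: R_g‖R_L = 229.9 Ω, giving V = 6.31 × 229.9/5830 = 0.2488 V.
Drop = (0.3511 − 0.2488) / 0.3511 = 29.1 %.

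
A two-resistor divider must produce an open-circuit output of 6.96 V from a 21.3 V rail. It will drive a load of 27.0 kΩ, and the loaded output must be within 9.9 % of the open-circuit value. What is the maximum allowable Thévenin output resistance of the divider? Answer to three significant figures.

R_th ≤ 2.97 kΩ

Loading drop = R_th/(R_th + R_L) ≤ 0.0990, so R_th ≤ R_L · ε/(1−ε) = 27.0 kΩ × 0.0990/0.9010 = 2.97 kΩ.
(Any R1, R2 with R2/(R1+R2) = 0.327 and R1‖R2 ≤ 2.97 kΩ will meet the spec.)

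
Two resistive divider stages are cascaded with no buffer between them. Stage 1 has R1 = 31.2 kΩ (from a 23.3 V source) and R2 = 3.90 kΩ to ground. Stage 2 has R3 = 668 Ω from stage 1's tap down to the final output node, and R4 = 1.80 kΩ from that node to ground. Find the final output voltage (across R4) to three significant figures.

V_out ≈ 0.785 V

Stage 2 presents R3+R4 = 2468 Ω as a load on stage 1's tap.
Stage 1's lower leg becomes R2‖(R3+R4) = 1511 Ω, so V_mid = 23.3 × 1511/32710 = 1.077 V.
Stage 2 is itself unloaded: V_out = V_mid × R4/(R3+R4) = 1.077 × 1800/2468 = 0.785 V.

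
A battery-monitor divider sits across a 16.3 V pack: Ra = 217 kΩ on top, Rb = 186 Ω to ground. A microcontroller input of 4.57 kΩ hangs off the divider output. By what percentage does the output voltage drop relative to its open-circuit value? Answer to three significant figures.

The divider's output (Thévenin) resistance is Ra‖Rb = 185.8 Ω.
Fractional drop under load = R_th/(R_th + R_L) = 185.8 / (185.8 + 4570) = 0.03908.
So the output falls by 3.91 %.

3.91 %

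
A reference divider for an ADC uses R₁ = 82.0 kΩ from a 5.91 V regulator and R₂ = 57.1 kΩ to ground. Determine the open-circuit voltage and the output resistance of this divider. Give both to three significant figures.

V_th = 2.43 V, R_th = 33.7 kΩ

V_th is the open-circuit tap voltage: 5.91 × 57.1/(82.0 + 57.1) = 2.43 V.
With the supply zeroed, R₁ and R₂ appear in parallel from the tap: R_th = R₁‖R₂ = (82.0 × 57.1)/139.1 = 33.7 kΩ.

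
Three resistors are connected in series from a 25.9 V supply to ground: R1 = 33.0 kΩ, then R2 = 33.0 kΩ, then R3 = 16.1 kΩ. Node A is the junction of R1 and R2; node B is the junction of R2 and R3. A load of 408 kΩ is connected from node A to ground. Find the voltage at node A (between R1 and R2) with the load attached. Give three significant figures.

V ≈ 14.8 V

Below node A the series string R2+R3 = 49.10 kΩ sits in parallel with the 408 kΩ load: 43.83 kΩ.
V_A = 25.9 × 43.83/(33.0 + 43.83) = 14.8 V.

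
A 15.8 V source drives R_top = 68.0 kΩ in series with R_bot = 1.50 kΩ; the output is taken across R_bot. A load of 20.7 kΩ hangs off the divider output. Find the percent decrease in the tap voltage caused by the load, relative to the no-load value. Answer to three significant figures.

The divider's output (Thévenin) resistance is R_top‖R_bot = 1.468 kΩ.
Fractional drop under load = R_th/(R_th + R_L) = 1.468 / (1.468 + 20.7) = 0.06621.
So the output falls by 6.62 %.

6.62 %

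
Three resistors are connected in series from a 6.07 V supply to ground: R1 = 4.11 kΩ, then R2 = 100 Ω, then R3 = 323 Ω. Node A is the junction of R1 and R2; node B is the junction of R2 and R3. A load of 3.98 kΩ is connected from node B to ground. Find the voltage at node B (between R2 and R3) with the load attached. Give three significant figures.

V ≈ 0.402 V

At node B, R3 is in parallel with the load: R3‖R_L = 298.8 Ω.
Below node A the resistance is R2 + (R3‖R_L) = 398.8 Ω, so V_A = 6.07 × 398.8/4509 = 0.5368 V.
Then V_B = V_A × (R3‖R_L)/(R2 + R3‖R_L) = 0.5368 × 298.8/398.8 = 0.402 V.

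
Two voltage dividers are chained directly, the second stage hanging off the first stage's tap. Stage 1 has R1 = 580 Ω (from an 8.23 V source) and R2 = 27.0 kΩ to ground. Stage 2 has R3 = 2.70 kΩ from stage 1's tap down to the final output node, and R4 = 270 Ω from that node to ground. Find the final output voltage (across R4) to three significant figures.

Stage 2 presents R3+R4 = 2970 Ω as a load on stage 1's tap.
Stage 1's lower leg becomes R2‖(R3+R4) = 2676 Ω, so V_mid = 8.23 × 2676/3256 = 6.764 V.
Stage 2 is itself unloaded: V_out = V_mid × R4/(R3+R4) = 6.764 × 270/2970 = 0.615 V.

V_out ≈ 0.615 V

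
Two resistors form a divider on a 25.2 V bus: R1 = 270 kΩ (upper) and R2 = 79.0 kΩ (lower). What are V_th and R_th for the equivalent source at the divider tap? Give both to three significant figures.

V_th is the open-circuit tap voltage: 25.2 × 79.0/(270 + 79.0) = 5.70 V.
With the supply zeroed, R1 and R2 appear in parallel from the tap: R_th = R1‖R2 = (270 × 79.0)/349.0 = 61.1 kΩ.

V_th = 5.70 V, R_th = 61.1 kΩ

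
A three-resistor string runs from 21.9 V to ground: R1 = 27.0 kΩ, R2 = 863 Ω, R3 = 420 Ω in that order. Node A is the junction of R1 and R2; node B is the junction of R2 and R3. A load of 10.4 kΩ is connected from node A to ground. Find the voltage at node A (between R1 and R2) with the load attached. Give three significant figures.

Below node A the series string R2+R3 = 1283 Ω sits in parallel with the 10400 Ω load: 1142 Ω.
V_A = 21.9 × 1142/(27000 + 1142) = 0.889 V.

V ≈ 0.889 V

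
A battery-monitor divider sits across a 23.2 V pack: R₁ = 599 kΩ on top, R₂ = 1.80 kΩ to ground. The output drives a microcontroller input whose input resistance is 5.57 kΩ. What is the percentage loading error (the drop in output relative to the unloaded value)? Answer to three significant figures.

Unloaded V = 23.2 × 1.80/600.8 = 0.06951 V.
Loaded: R₂‖R_L = 1.360 kΩ, giving V = 23.2 × 1.360/600.4 = 0.05257 V.
Drop = (0.06951 − 0.05257) / 0.06951 = 24.4 %.

24.4 %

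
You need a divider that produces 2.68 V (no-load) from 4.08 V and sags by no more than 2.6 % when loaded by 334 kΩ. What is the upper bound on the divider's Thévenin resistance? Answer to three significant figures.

Loading drop = R_th/(R_th + R_L) ≤ 0.0260, so R_th ≤ R_L · ε/(1−ε) = 334 kΩ × 0.0260/0.9740 = 8.92 kΩ.

R_th ≤ 8.92 kΩ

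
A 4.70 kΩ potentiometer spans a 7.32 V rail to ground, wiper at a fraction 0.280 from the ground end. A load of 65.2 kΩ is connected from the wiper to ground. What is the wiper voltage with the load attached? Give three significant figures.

The wiper splits the pot into (1−α)R = 3.384 kΩ above and αR = 1.316 kΩ below.
Lower section ‖ load = 1.290 kΩ.
V_wiper = 7.32 × 1.290/(3.384 + 1.290) = 2.02 V.

V ≈ 2.02 V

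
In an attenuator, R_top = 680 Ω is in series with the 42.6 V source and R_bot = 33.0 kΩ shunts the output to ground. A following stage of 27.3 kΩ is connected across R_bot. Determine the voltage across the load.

V_out ≈ 40.7 V

The load sits in parallel with R_bot: R_bot‖R_L = (33000 × 27300) / (33000 + 27300) = 14940 Ω.
V_out = 42.6 × 14940 / (680 + 14940) = 42.6 × 14940/15620 = 40.7 V.
(Unloaded it would have been 41.7 V.)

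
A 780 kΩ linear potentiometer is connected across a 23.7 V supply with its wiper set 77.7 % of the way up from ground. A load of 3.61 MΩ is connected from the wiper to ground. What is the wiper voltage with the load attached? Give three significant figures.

V ≈ 17.8 V

The wiper splits the pot into (1−α)R = 173.9 kΩ above and αR = 606.1 kΩ below.
Lower section ‖ load = 518.9 kΩ.
V_wiper = 23.7 × 518.9/(173.9 + 518.9) = 17.8 V.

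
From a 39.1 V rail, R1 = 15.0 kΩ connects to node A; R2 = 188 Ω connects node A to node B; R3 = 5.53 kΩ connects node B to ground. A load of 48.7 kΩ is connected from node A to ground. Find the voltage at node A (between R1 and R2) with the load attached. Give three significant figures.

Below node A the series string R2+R3 = 5718 Ω sits in parallel with the 48700 Ω load: 5117 Ω.
V_A = 39.1 × 5117/(15000 + 5117) = 9.95 V.

V ≈ 9.95 V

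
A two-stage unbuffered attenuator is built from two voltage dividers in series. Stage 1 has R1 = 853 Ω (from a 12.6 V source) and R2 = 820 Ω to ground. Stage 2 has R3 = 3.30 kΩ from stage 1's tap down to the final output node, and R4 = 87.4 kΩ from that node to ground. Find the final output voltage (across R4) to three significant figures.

V_out ≈ 5.92 V

Stage 2 presents R3+R4 = 90700 Ω as a load on stage 1's tap.
Stage 1's lower leg becomes R2‖(R3+R4) = 812.7 Ω, so V_mid = 12.6 × 812.7/1666 = 6.147 V.
Stage 2 is itself unloaded: V_out = V_mid × R4/(R3+R4) = 6.147 × 87400/90700 = 5.92 V.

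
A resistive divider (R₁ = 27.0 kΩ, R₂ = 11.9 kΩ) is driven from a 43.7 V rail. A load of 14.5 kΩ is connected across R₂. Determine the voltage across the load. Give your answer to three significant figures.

V_out ≈ 8.52 V

The load sits in parallel with R₂: R₂‖R_L = (11.9 × 14.5) / (11.9 + 14.5) = 6.536 kΩ.
V_out = 43.7 × 6.536 / (27.0 + 6.536) = 43.7 × 6.536/33.54 = 8.52 V.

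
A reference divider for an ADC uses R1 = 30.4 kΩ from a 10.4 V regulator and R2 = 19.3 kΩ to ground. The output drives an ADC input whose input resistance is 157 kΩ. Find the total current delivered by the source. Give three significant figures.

R2‖R_L = 17.19 kΩ, so the source sees R1 + R2‖R_L = 47.59 kΩ.
I = 10.4 V / 47.59 kΩ = 0.219 mA.

I ≈ 0.219 mA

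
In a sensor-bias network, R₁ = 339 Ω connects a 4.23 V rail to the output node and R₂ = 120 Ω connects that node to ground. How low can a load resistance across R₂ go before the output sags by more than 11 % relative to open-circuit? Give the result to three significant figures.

R_L(min) ≈ 717 Ω

Output resistance R_th = R₁‖R₂ = (339 × 120)/459.0 = 88.63 Ω.
The fractional drop is R_th/(R_th + R_L); requiring this ≤ 0.110 gives R_L ≥ R_th(1/0.110 − 1) = 88.63 × 8.091 = 717 Ω.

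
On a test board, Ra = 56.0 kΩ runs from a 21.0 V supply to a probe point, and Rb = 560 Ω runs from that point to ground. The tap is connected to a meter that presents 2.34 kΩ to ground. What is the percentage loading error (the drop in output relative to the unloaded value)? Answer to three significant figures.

Unloaded V = 21.0 × 560/56560 = 0.2079 V.
Loaded: Rb‖R_L = 451.9 Ω, giving V = 21.0 × 451.9/56450 = 0.1681 V.
Drop = (0.2079 − 0.1681) / 0.2079 = 19.2 %.

19.2 %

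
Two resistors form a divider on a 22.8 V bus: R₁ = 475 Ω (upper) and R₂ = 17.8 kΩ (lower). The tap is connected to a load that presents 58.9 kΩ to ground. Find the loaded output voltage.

The load sits in parallel with R₂: R₂‖R_L = (17800 × 58900) / (17800 + 58900) = 13670 Ω.
V_out = 22.8 × 13670 / (475 + 13670) = 22.8 × 13670/14140 = 22.0 V.

V_out ≈ 22.0 V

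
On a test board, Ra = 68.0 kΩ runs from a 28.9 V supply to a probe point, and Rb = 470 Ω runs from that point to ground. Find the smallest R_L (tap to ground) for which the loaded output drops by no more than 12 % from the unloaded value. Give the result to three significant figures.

Output resistance R_th = Ra‖Rb = (68000 × 470)/68470 = 466.8 Ω.
The fractional drop is R_th/(R_th + R_L); requiring this ≤ 0.120 gives R_L ≥ R_th(1/0.120 − 1) = 466.8 × 7.333 = 3.42 kΩ.

R_L(min) ≈ 3.42 kΩ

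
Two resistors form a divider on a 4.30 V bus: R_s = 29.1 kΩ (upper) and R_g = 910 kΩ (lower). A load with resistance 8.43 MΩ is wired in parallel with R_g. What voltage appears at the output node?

V_out ≈ 4.15 V

The load sits in parallel with R_g: R_g‖R_L = (910 × 8430) / (910 + 8430) = 821.3 kΩ.
V_out = 4.30 × 821.3 / (29.1 + 821.3) = 4.30 × 821.3/850.4 = 4.15 V.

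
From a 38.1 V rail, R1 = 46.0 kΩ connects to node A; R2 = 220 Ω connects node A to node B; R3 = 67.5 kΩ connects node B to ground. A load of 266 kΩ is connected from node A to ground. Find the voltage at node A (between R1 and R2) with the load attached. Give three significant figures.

V ≈ 20.6 V

Below node A the series string R2+R3 = 67720 Ω sits in parallel with the 266000 Ω load: 53980 Ω.
V_A = 38.1 × 53980/(46000 + 53980) = 20.6 V.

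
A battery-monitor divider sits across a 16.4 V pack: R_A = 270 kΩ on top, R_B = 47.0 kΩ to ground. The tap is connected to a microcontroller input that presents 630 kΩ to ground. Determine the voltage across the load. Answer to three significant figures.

The load sits in parallel with R_B: R_B‖R_L = (47.0 × 630) / (47.0 + 630) = 43.74 kΩ.
V_out = 16.4 × 43.74 / (270 + 43.74) = 16.4 × 43.74/313.7 = 2.29 V.
(Unloaded it would have been 2.43 V.)

V_out ≈ 2.29 V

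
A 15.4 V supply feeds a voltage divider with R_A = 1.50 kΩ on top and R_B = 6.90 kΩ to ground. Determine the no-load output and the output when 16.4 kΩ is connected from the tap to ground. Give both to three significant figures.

Unloaded: 12.7 V; loaded: 11.8 V

Open-circuit: V = 15.4 × 6.90/(1.50 + 6.90) = 12.7 V.
With the load, R_B becomes R_B‖R_L = 4.857 kΩ, so V = 15.4 × 4.857/6.357 = 11.8 V.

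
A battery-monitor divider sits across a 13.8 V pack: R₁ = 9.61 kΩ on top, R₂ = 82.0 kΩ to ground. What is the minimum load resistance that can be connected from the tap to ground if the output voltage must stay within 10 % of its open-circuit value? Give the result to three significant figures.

Output resistance R_th = R₁‖R₂ = (9.61 × 82.0)/91.61 = 8.602 kΩ.
The fractional drop is R_th/(R_th + R_L); requiring this ≤ 0.100 gives R_L ≥ R_th(1/0.100 − 1) = 8.602 × 9.000 = 77.4 kΩ.

R_L(min) ≈ 77.4 kΩ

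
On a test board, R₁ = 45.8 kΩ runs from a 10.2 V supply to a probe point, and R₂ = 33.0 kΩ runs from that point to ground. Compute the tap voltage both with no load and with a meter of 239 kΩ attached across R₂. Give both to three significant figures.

Open-circuit: V = 10.2 × 33.0/(45.8 + 33.0) = 4.27 V.
With the load, R₂ becomes R₂‖R_L = 29.00 kΩ, so V = 10.2 × 29.00/74.80 = 3.95 V.

Unloaded: 4.27 V; loaded: 3.95 V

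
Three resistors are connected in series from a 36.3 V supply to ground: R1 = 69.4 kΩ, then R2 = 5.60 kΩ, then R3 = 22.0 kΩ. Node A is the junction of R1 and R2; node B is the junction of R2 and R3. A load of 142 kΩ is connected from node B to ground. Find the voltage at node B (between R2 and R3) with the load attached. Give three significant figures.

At node B, R3 is in parallel with the load: R3‖R_L = 19.05 kΩ.
Below node A the resistance is R2 + (R3‖R_L) = 24.65 kΩ, so V_A = 36.3 × 24.65/94.05 = 9.514 V.
Then V_B = V_A × (R3‖R_L)/(R2 + R3‖R_L) = 9.514 × 19.05/24.65 = 7.35 V.

V ≈ 7.35 V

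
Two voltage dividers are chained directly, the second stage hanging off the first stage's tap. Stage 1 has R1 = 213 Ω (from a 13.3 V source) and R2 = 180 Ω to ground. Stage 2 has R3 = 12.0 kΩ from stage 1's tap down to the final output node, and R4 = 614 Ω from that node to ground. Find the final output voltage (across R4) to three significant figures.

Stage 2 presents R3+R4 = 12610 Ω as a load on stage 1's tap.
Stage 1's lower leg becomes R2‖(R3+R4) = 177.5 Ω, so V_mid = 13.3 × 177.5/390.5 = 6.045 V.
Stage 2 is itself unloaded: V_out = V_mid × R4/(R3+R4) = 6.045 × 614/12610 = 0.294 V.

V_out ≈ 0.294 V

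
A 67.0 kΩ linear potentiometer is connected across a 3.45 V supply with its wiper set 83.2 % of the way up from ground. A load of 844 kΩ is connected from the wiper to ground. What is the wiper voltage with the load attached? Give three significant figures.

V ≈ 2.84 V

The wiper splits the pot into (1−α)R = 11.26 kΩ above and αR = 55.74 kΩ below.
Lower section ‖ load = 52.29 kΩ.
V_wiper = 3.45 × 52.29/(11.26 + 52.29) = 2.84 V.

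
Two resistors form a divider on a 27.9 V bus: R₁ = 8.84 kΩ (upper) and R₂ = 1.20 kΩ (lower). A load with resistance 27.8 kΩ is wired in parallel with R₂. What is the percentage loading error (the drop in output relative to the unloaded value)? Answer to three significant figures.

The divider's output (Thévenin) resistance is R₁‖R₂ = 1.057 kΩ.
Fractional drop under load = R_th/(R_th + R_L) = 1.057 / (1.057 + 27.8) = 0.03661.
So the output falls by 3.66 %.

3.66 %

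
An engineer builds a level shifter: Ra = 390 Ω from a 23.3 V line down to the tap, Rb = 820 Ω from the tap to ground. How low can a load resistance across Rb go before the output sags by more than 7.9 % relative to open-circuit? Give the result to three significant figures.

Output resistance R_th = Ra‖Rb = (390 × 820)/1210 = 264.3 Ω.
The fractional drop is R_th/(R_th + R_L); requiring this ≤ 0.0790 gives R_L ≥ R_th(1/0.0790 − 1) = 264.3 × 11.66 = 3.08 kΩ.

R_L(min) ≈ 3.08 kΩ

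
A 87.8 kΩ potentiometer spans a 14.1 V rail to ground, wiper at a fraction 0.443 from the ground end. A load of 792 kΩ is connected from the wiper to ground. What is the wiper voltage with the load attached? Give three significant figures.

The wiper splits the pot into (1−α)R = 48.90 kΩ above and αR = 38.90 kΩ below.
Lower section ‖ load = 37.07 kΩ.
V_wiper = 14.1 × 37.07/(48.90 + 37.07) = 6.08 V.

V ≈ 6.08 V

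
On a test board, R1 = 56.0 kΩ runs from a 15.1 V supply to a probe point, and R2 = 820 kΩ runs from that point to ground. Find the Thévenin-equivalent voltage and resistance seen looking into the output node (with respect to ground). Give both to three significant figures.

V_th is the open-circuit tap voltage: 15.1 × 820/(56.0 + 820) = 14.1 V.
With the supply zeroed, R1 and R2 appear in parallel from the tap: R_th = R1‖R2 = (56.0 × 820)/876.0 = 52.4 kΩ.

V_th = 14.1 V, R_th = 52.4 kΩ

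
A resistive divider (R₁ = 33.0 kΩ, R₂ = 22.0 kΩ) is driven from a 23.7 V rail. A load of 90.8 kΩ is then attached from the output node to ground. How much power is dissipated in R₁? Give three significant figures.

P ≈ 7.21 mW

Total resistance from the source is R₁ + (R₂‖R_L) = 50.71 kΩ, so I = 23.7/50.71 kΩ = 0.4674 mA.
P = I²·R₁ = (0.4674 mA)² × 33.0 kΩ = 7.21 mW.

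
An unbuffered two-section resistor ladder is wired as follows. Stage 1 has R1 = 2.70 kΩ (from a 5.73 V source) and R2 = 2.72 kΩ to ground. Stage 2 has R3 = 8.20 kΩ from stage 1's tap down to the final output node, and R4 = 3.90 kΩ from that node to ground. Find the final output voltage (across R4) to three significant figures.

V_out ≈ 0.834 V

Stage 2 presents R3+R4 = 12.10 kΩ as a load on stage 1's tap.
Stage 1's lower leg becomes R2‖(R3+R4) = 2.221 kΩ, so V_mid = 5.73 × 2.221/4.921 = 2.586 V.
Stage 2 is itself unloaded: V_out = V_mid × R4/(R3+R4) = 2.586 × 3.90/12.10 = 0.834 V.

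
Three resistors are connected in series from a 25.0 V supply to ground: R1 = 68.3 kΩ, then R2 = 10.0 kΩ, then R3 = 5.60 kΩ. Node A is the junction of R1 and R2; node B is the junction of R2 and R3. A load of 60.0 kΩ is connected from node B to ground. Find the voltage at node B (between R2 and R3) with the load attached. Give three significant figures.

At node B, R3 is in parallel with the load: R3‖R_L = 5.122 kΩ.
Below node A the resistance is R2 + (R3‖R_L) = 15.12 kΩ, so V_A = 25.0 × 15.12/83.42 = 4.532 V.
Then V_B = V_A × (R3‖R_L)/(R2 + R3‖R_L) = 4.532 × 5.122/15.12 = 1.53 V.

V ≈ 1.53 V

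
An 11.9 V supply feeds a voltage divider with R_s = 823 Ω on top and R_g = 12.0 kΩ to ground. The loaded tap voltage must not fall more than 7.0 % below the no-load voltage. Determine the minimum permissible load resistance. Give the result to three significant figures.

R_L(min) ≈ 10.2 kΩ

Output resistance R_th = R_s‖R_g = (823 × 12000)/12820 = 770.2 Ω.
The fractional drop is R_th/(R_th + R_L); requiring this ≤ 0.0700 gives R_L ≥ R_th(1/0.0700 − 1) = 770.2 × 13.29 = 10.2 kΩ.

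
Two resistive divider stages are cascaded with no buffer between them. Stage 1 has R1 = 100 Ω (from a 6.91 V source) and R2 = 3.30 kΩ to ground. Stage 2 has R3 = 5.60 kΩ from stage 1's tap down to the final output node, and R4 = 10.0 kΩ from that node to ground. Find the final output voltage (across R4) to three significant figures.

V_out ≈ 4.27 V

Stage 2 presents R3+R4 = 15600 Ω as a load on stage 1's tap.
Stage 1's lower leg becomes R2‖(R3+R4) = 2724 Ω, so V_mid = 6.91 × 2724/2824 = 6.665 V.
Stage 2 is itself unloaded: V_out = V_mid × R4/(R3+R4) = 6.665 × 10000/15600 = 4.27 V.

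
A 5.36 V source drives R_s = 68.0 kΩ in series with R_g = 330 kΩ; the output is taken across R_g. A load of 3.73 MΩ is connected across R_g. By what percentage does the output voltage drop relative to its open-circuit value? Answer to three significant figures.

1.49 %

The divider's output (Thévenin) resistance is R_s‖R_g = 56.38 kΩ.
Fractional drop under load = R_th/(R_th + R_L) = 56.38 / (56.38 + 3730) = 0.01489.
So the output falls by 1.49 %.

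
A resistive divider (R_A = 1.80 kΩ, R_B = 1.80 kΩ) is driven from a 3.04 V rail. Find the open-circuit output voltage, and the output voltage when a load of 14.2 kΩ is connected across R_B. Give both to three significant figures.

Unloaded: 1.52 V; loaded: 1.43 V

Open-circuit: V = 3.04 × 1.80/(1.80 + 1.80) = 1.52 V.
With the load, R_B becomes R_B‖R_L = 1.597 kΩ, so V = 3.04 × 1.597/3.397 = 1.43 V.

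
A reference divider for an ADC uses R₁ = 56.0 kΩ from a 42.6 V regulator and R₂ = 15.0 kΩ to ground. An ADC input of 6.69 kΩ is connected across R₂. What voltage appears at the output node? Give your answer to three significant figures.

V_out ≈ 3.25 V

The load sits in parallel with R₂: R₂‖R_L = (15.0 × 6.69) / (15.0 + 6.69) = 4.627 kΩ.
V_out = 42.6 × 4.627 / (56.0 + 4.627) = 42.6 × 4.627/60.63 = 3.25 V.
(Unloaded it would have been 9.00 V.)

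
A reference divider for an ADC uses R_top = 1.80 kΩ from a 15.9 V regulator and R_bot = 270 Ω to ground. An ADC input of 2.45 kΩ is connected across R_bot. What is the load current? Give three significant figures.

R_bot‖R_L = 243.2 Ω; V_out = 15.9 × 243.2/2043 = 1.893 V.
I_L = V_out / R_L = 1.893 / 2.45 kΩ = 0.772 mA.

I_L ≈ 0.772 mA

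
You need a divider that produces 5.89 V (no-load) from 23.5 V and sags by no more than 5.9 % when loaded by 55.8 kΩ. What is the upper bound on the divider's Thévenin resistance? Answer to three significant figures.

R_th ≤ 3.50 kΩ

Loading drop = R_th/(R_th + R_L) ≤ 0.0590, so R_th ≤ R_L · ε/(1−ε) = 55.8 kΩ × 0.0590/0.9410 = 3.50 kΩ.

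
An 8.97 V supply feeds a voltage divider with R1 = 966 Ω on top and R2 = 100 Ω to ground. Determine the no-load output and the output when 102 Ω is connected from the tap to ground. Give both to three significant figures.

Open-circuit: V = 8.97 × 100/(966 + 100) = 0.841 V.
With the load, R2 becomes R2‖R_L = 50.50 Ω, so V = 8.97 × 50.50/1016 = 0.446 V.

Unloaded: 0.841 V; loaded: 0.446 V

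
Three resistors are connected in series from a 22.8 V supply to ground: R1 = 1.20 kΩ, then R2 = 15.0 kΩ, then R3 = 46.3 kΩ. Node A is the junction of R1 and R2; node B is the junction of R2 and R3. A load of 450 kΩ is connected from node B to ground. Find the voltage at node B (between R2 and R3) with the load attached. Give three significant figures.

At node B, R3 is in parallel with the load: R3‖R_L = 41.98 kΩ.
Below node A the resistance is R2 + (R3‖R_L) = 56.98 kΩ, so V_A = 22.8 × 56.98/58.18 = 22.33 V.
Then V_B = V_A × (R3‖R_L)/(R2 + R3‖R_L) = 22.33 × 41.98/56.98 = 16.5 V.

V ≈ 16.5 V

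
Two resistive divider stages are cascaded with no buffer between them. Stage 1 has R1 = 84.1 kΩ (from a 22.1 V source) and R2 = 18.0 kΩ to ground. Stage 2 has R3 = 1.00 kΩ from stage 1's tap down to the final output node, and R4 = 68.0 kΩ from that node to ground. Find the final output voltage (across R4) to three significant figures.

V_out ≈ 3.16 V

Stage 2 presents R3+R4 = 69.00 kΩ as a load on stage 1's tap.
Stage 1's lower leg becomes R2‖(R3+R4) = 14.28 kΩ, so V_mid = 22.1 × 14.28/98.38 = 3.207 V.
Stage 2 is itself unloaded: V_out = V_mid × R4/(R3+R4) = 3.207 × 68.0/69.00 = 3.16 V.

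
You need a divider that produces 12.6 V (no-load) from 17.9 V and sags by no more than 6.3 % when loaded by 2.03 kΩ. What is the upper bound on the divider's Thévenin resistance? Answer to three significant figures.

R_th ≤ 136 Ω

Loading drop = R_th/(R_th + R_L) ≤ 0.0630, so R_th ≤ R_L · ε/(1−ε) = 2.03 kΩ × 0.0630/0.9370 = 136 Ω.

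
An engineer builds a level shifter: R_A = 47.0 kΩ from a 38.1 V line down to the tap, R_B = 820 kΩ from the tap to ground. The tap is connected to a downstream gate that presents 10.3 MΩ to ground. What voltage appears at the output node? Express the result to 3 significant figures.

The load sits in parallel with R_B: R_B‖R_L = (820 × 10300) / (820 + 10300) = 759.5 kΩ.
V_out = 38.1 × 759.5 / (47.0 + 759.5) = 38.1 × 759.5/806.5 = 35.9 V.

V_out ≈ 35.9 V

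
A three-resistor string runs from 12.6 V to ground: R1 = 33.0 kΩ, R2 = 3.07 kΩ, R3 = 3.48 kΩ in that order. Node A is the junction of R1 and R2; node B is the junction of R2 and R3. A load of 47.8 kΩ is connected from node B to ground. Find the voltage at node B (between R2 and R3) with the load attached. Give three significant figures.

At node B, R3 is in parallel with the load: R3‖R_L = 3.244 kΩ.
Below node A the resistance is R2 + (R3‖R_L) = 6.314 kΩ, so V_A = 12.6 × 6.314/39.31 = 2.024 V.
Then V_B = V_A × (R3‖R_L)/(R2 + R3‖R_L) = 2.024 × 3.244/6.314 = 1.04 V.

V ≈ 1.04 V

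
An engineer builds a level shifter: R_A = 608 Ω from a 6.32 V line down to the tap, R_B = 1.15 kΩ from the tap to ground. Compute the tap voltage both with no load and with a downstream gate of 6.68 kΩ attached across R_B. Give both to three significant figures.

Unloaded: 4.13 V; loaded: 3.90 V

Open-circuit: V = 6.32 × 1150/(608 + 1150) = 4.13 V.
With the load, R_B becomes R_B‖R_L = 981.1 Ω, so V = 6.32 × 981.1/1589 = 3.90 V.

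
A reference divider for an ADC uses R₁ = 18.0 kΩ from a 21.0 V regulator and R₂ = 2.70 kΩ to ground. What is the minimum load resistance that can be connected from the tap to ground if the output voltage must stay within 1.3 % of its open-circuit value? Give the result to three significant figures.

Output resistance R_th = R₁‖R₂ = (18.0 × 2.70)/20.70 = 2.348 kΩ.
The fractional drop is R_th/(R_th + R_L); requiring this ≤ 0.0130 gives R_L ≥ R_th(1/0.0130 − 1) = 2.348 × 75.92 = 178 kΩ.

R_L(min) ≈ 178 kΩ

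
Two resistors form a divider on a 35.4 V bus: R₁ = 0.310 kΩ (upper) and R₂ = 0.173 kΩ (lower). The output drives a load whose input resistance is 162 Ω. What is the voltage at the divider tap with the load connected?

The load sits in parallel with R₂: R₂‖R_L = (173 × 162) / (173 + 162) = 83.66 Ω.
V_out = 35.4 × 83.66 / (310 + 83.66) = 35.4 × 83.66/393.7 = 7.52 V.

V_out ≈ 7.52 V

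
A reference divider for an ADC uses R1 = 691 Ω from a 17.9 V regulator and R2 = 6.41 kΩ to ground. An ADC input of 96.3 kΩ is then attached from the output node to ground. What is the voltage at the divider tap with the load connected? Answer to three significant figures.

The load sits in parallel with R2: R2‖R_L = (6410 × 96300) / (6410 + 96300) = 6010 Ω.
V_out = 17.9 × 6010 / (691 + 6010) = 17.9 × 6010/6701 = 16.1 V.

V_out ≈ 16.1 V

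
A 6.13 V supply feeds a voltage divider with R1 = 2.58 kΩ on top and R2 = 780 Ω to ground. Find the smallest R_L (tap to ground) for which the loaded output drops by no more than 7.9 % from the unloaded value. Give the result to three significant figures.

Output resistance R_th = R1‖R2 = (2580 × 780)/3360 = 598.9 Ω.
The fractional drop is R_th/(R_th + R_L); requiring this ≤ 0.0790 gives R_L ≥ R_th(1/0.0790 − 1) = 598.9 × 11.66 = 6.98 kΩ.

R_L(min) ≈ 6.98 kΩ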